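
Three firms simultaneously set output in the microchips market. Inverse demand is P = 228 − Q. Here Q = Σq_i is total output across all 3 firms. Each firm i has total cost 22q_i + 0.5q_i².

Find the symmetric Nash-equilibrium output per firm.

41.2

A representative firm's profit is π_i = q_i(228 − Q) − 22q_i − 0.5q_i², with Q = q_i + Σ_{j≠i} q_j.
First-order condition: 206 − 3q_i − Σ_{j≠i} q_j = 0.
Imposing symmetry (q_j = q for all j) turns Σ_{j≠i} q_j into 2q, so 206 = 5q and q = 41.2.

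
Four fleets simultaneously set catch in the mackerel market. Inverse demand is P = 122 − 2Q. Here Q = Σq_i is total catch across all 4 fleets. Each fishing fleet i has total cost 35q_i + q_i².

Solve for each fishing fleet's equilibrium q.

A representative fishing fleet's profit is π_i = q_i(122 − 2Q) − 35q_i − q_i², with Q = q_i + Σ_{j≠i} q_j.
First-order condition: 87 − 6q_i − 2Σ_{j≠i} q_j = 0.
Imposing symmetry (q_j = q for all j) turns Σ_{j≠i} q_j into 3q, so 87 = 12q and q = 7.25.

7.25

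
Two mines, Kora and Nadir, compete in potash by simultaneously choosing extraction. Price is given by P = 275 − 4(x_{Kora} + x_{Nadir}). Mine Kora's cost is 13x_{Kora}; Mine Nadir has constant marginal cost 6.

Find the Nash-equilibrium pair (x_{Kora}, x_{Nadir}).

21.25, 23

Mine Kora's profit: π = x_{Kora}(275 − 4(x_{Kora} + x_{Nadir})) − 13x_{Kora}.
∂π/∂x_{Kora} = 262 − 8x_{Kora} − 4x_{Nadir} = 0, so x_{Kora} = 32.75 − 0.5x_{Nadir}.
By the same steps for Nadir: x_{Nadir} = 33.625 − 0.5x_{Kora}.
Substituting the second reaction function into the first: x_{Kora} = 32.75 − 0.5(33.625 − 0.5x_{Kora}), which gives 0.75x_{Kora} = 15.9375 ⇒ x_{Kora} = 21.25.
Then x_{Nadir} = 33.625 − 0.5·21.25 = 23.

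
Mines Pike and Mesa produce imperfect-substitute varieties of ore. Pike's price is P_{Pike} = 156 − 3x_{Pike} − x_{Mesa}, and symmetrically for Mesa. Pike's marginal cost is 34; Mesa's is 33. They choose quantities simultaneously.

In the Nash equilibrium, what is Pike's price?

86.2

Mine Pike's profit: π = x_{Pike}(156 − 3x_{Pike} − x_{Mesa}) − 34x_{Pike}.
∂π/∂x_{Pike} = 122 − 6x_{Pike} − x_{Mesa} = 0 ⇒ x_{Pike} = 61/3 − (1/6)x_{Mesa}.
Similarly x_{Mesa} = 20.5 − (1/6)x_{Pike}.
Plugging x_{Mesa} into Pike's best response: x_{Pike} = 61/3 − (1/6)(20.5 − (1/6)x_{Pike}) ⇒ (35/36)x_{Pike} = 203/12, so x_{Pike} = 17.4.
Then x_{Mesa} = 20.5 − (1/6)·17.4 = 17.6.
P_{Pike} = 156 − 3·17.4 − 17.6 = 86.2.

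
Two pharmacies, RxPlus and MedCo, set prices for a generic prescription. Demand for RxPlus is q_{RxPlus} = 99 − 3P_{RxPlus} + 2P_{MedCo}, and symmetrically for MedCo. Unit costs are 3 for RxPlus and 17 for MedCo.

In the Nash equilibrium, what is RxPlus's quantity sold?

RxPlus's profit: π = (P_{RxPlus} − 3)(99 − 3P_{RxPlus} + 2P_{MedCo}).
∂π/∂P_{RxPlus} = 108 − 6P_{RxPlus} + 2P_{MedCo} = 0 ⇒ P_{RxPlus} = 18 + (1/3)P_{MedCo}.
Similarly P_{MedCo} = 25 + (1/3)P_{RxPlus}.
Substituting the second reaction function into the first: P_{RxPlus} = 18 + (1/3)(25 + (1/3)P_{RxPlus}), which gives (8/9)P_{RxPlus} = 79/3 ⇒ P_{RxPlus} = 29.625.
Then P_{MedCo} = 25 + (1/3)·29.625 = 34.875.
q_{RxPlus} = 99 − 3·29.625 + 2·34.875 = 79.875.

79.875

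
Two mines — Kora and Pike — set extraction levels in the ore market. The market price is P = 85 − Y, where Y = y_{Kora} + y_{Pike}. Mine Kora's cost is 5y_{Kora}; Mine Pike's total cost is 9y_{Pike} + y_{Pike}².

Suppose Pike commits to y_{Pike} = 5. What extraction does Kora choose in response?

Mine Kora's profit: π = y_{Kora}(85 − (y_{Kora} + y_{Pike})) − 5y_{Kora}.
∂π/∂y_{Kora} = 80 − 2y_{Kora} − y_{Pike} = 0, so y_{Kora} = 40 − 0.5y_{Pike}.
At y_{Pike} = 5: y_{Kora} = 40 − 0.5·5 = 37.5.

37.5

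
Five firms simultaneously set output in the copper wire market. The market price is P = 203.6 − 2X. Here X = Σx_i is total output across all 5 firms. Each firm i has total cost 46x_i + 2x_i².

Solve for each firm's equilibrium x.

9.85

A representative firm's profit is π_i = x_i(203.6 − 2X) − 46x_i − 2x_i², with X = x_i + Σ_{j≠i} x_j.
First-order condition: 157.6 − 8x_i − 2Σ_{j≠i} x_j = 0.
Imposing symmetry (x_j = x for all j) turns Σ_{j≠i} x_j into 4x, so 157.6 = 16x and x = 9.85.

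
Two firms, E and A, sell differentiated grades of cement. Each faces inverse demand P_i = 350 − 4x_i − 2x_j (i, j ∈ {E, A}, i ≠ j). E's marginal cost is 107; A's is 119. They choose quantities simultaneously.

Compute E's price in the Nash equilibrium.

205.8

Firm E's profit: π = x_E(350 − 4x_E − 2x_A) − 107x_E.
∂π/∂x_E = 243 − 8x_E − 2x_A = 0 ⇒ x_E = 30.375 − 0.25x_A.
Similarly x_A = 28.875 − 0.25x_E.
Substituting the second reaction function into the first: x_E = 30.375 − 0.25(28.875 − 0.25x_E), which gives 0.9375x_E = 741/32 ⇒ x_E = 24.7.
Then x_A = 28.875 − 0.25·24.7 = 22.7.
P_E = 350 − 4·24.7 − 2·22.7 = 205.8.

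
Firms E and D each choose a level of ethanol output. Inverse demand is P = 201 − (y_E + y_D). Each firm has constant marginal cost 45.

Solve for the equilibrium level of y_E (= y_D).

Firm E's profit: π = y_E(201 − (y_E + y_D)) − 45y_E.
∂π/∂y_E = 156 − 2y_E − y_D = 0, so y_E = 78 − 0.5y_D.
By symmetry y_D = y_E; substituting into the reaction function, 1.5y_E = 78 and y_E = 52.

52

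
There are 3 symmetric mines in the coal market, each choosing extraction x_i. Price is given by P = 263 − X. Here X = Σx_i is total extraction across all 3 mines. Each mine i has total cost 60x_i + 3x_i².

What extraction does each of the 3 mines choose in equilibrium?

20.3

A representative mine's profit is π_i = x_i(263 − X) − 60x_i − 3x_i², with X = x_i + Σ_{j≠i} x_j.
First-order condition: 203 − 8x_i − Σ_{j≠i} x_j = 0.
Imposing symmetry (x_j = x for all j) turns Σ_{j≠i} x_j into 2x, so 203 = 10x and x = 20.3.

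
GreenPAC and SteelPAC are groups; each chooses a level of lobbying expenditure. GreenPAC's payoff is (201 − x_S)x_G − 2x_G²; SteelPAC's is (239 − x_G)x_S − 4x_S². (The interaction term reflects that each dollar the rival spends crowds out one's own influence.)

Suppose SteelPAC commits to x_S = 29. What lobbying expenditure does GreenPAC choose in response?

43

Expanding GreenPAC's payoff: 201x_G − x_Sx_G − 2x_G².
∂π/∂x_G = 201 − x_S − 4x_G = 0, so x_G = 50.25 − 0.25x_S.
At x_S = 29: x_G = 50.25 − 0.25·29 = 43.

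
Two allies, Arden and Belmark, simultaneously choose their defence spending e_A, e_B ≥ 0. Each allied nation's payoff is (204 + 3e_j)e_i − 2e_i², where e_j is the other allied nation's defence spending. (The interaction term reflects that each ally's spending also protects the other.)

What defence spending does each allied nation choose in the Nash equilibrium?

Arden's payoff is (204 + 3e_B)e_A − 2e_A².
∂π/∂e_A = 204 + 3e_B − 4e_A = 0, so e_A = 51 + 0.75e_B.
Setting e_A = e_B in the reaction function: e_A = 51 + 0.75e_A, so e_A = 51 / 0.25 = 204.

204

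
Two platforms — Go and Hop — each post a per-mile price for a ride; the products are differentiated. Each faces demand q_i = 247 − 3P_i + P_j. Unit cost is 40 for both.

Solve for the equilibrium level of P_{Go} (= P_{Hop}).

Go's profit: π = (P_{Go} − 40)(247 − 3P_{Go} + P_{Hop}).
∂π/∂P_{Go} = 367 − 6P_{Go} + P_{Hop} = 0 ⇒ P_{Go} = 367/6 + (1/6)P_{Hop}.
By symmetry P_{Hop} = P_{Go}; substituting into the reaction function, (5/6)P_{Go} = 367/6 and P_{Go} = 73.4.

73.4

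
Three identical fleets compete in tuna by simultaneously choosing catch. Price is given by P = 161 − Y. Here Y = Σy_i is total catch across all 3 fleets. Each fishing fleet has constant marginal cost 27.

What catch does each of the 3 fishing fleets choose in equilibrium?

A representative fishing fleet's profit is π_i = y_i(161 − Y) − 27y_i, with Y = y_i + Σ_{j≠i} y_j.
First-order condition: 134 − 2y_i − Σ_{j≠i} y_j = 0.
Imposing symmetry (y_j = y for all j) turns Σ_{j≠i} y_j into 2y, so 134 = 4y and y = 33.5.

33.5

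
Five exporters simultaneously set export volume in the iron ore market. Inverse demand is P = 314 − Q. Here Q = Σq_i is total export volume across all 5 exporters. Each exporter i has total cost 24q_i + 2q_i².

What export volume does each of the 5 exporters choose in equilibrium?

A representative exporter's profit is π_i = q_i(314 − Q) − 24q_i − 2q_i², with Q = q_i + Σ_{j≠i} q_j.
First-order condition: 290 − 6q_i − Σ_{j≠i} q_j = 0.
With identical exporters, set every q_j = q: then 290 − 6q − 4q = 0, i.e. q = 290/10 = 29.

29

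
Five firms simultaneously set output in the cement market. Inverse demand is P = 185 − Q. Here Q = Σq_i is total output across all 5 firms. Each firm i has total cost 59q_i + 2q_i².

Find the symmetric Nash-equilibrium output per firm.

A representative firm's profit is π_i = q_i(185 − Q) − 59q_i − 2q_i², with Q = q_i + Σ_{j≠i} q_j.
First-order condition: 126 − 6q_i − Σ_{j≠i} q_j = 0.
Imposing symmetry (q_j = q for all j) turns Σ_{j≠i} q_j into 4q, so 126 = 10q and q = 12.6.

12.6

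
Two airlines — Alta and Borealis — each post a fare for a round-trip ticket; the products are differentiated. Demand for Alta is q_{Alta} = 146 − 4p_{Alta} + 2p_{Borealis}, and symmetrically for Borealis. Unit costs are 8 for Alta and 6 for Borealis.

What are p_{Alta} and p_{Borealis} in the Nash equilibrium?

29.4, 28.6

Alta's profit: π = (p_{Alta} − 8)(146 − 4p_{Alta} + 2p_{Borealis}).
∂π/∂p_{Alta} = 178 − 8p_{Alta} + 2p_{Borealis} = 0 ⇒ p_{Alta} = 22.25 + 0.25p_{Borealis}.
Similarly p_{Borealis} = 21.25 + 0.25p_{Alta}.
Solving the two reaction functions simultaneously: (1 − (0.25)(0.25))p_{Alta} = 22.25 + 0.25·21.25, so 0.9375p_{Alta} = 27.5625 and p_{Alta} = 29.4.
Then p_{Borealis} = 21.25 + 0.25·29.4 = 28.6.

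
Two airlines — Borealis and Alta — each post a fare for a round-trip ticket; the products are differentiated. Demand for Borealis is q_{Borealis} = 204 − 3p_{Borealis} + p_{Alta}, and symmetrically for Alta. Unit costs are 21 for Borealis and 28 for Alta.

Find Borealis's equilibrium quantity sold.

99

Borealis's profit: π = (p_{Borealis} − 21)(204 − 3p_{Borealis} + p_{Alta}).
∂π/∂p_{Borealis} = 267 − 6p_{Borealis} + p_{Alta} = 0 ⇒ p_{Borealis} = 44.5 + (1/6)p_{Alta}.
Similarly p_{Alta} = 48 + (1/6)p_{Borealis}.
Solving the two reaction functions simultaneously: (1 − (1/6)(1/6))p_{Borealis} = 44.5 + (1/6)·48, so (35/36)p_{Borealis} = 52.5 and p_{Borealis} = 54.
Then p_{Alta} = 48 + (1/6)·54 = 57.
q_{Borealis} = 204 − 3·54 + 57 = 99.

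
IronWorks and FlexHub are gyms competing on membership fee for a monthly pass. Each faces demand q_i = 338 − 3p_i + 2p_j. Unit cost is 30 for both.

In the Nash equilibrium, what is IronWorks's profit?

IronWorks's profit: π = (p_{IronWorks} − 30)(338 − 3p_{IronWorks} + 2p_{FlexHub}).
∂π/∂p_{IronWorks} = 428 − 6p_{IronWorks} + 2p_{FlexHub} = 0 ⇒ p_{IronWorks} = 214/3 + (1/3)p_{FlexHub}.
The game is symmetric, so in equilibrium p_{FlexHub} = p_{IronWorks}: the reaction function gives (2/3)p_{IronWorks} = 214/3, hence p_{IronWorks} = 107.
q_{IronWorks} = 338 − 3·107 + 2·107 = 231.
Profit = (107 − 30)·231 = 17787.

17787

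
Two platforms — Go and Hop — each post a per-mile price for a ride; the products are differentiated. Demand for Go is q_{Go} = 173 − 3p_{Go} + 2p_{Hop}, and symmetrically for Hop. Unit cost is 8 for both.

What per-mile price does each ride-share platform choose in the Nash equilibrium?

49.25

Go's profit: π = (p_{Go} − 8)(173 − 3p_{Go} + 2p_{Hop}).
∂π/∂p_{Go} = 197 − 6p_{Go} + 2p_{Hop} = 0 ⇒ p_{Go} = 197/6 + (1/3)p_{Hop}.
By symmetry p_{Hop} = p_{Go}; substituting into the reaction function, (2/3)p_{Go} = 197/6 and p_{Go} = 49.25.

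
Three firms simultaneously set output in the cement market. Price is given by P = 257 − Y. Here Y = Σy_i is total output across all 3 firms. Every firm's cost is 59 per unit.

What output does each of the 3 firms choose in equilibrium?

49.5

A representative firm's profit is π_i = y_i(257 − Y) − 59y_i, with Y = y_i + Σ_{j≠i} y_j.
First-order condition: 198 − 2y_i − Σ_{j≠i} y_j = 0.
In a symmetric equilibrium every firm chooses the same y, so Σ_{j≠i} y_j = 2y. The condition becomes 198 − 4y = 0, giving y = 198/4 = 49.5.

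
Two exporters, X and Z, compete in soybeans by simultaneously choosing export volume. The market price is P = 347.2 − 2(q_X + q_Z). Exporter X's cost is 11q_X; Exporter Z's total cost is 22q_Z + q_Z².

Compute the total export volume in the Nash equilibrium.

Exporter X's profit: π = q_X(347.2 − 2(q_X + q_Z)) − 11q_X.
∂π/∂q_X = 336.2 − 4q_X − 2q_Z = 0, so q_X = 84.05 − 0.5q_Z.
For Z: ∂π/∂q_Z = 325.2 − 6q_Z − 2q_X = 0 ⇒ q_Z = 54.2 − (1/3)q_X.
Solving the two reaction functions simultaneously: (1 − (−0.5)(−1/3))q_X = 84.05 − 0.5·54.2, so (5/6)q_X = 56.95 and q_X = 68.34.
Then q_Z = 54.2 − (1/3)·68.34 = 31.42.
Total export volume: 68.34 + 31.42 = 99.76.

99.76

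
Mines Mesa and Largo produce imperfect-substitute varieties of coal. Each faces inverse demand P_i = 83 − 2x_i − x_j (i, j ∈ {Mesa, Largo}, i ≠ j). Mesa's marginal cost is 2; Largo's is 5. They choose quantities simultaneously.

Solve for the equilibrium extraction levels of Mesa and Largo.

16.4, 15.4

Mine Mesa's profit: π = x_{Mesa}(83 − 2x_{Mesa} − x_{Largo}) − 2x_{Mesa}.
∂π/∂x_{Mesa} = 81 − 4x_{Mesa} − x_{Largo} = 0 ⇒ x_{Mesa} = 20.25 − 0.25x_{Largo}.
Similarly x_{Largo} = 19.5 − 0.25x_{Mesa}.
Plugging x_{Largo} into Mesa's best response: x_{Mesa} = 20.25 − 0.25(19.5 − 0.25x_{Mesa}) ⇒ 0.9375x_{Mesa} = 15.375, so x_{Mesa} = 16.4.
Then x_{Largo} = 19.5 − 0.25·16.4 = 15.4.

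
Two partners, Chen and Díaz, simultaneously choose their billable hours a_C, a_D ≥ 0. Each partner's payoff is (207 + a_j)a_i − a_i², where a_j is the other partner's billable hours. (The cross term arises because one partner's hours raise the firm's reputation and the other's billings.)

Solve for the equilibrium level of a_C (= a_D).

207

Chen's payoff is (207 + a_D)a_C − a_C².
∂π/∂a_C = 207 + a_D − 2a_C = 0, so a_C = 103.5 + 0.5a_D.
The game is symmetric, so in equilibrium a_D = a_C: the reaction function gives 0.5a_C = 103.5, hence a_C = 207.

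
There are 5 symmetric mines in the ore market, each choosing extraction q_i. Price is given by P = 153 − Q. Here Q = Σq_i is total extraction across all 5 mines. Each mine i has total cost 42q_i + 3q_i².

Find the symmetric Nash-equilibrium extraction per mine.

9.25

A representative mine's profit is π_i = q_i(153 − Q) − 42q_i − 3q_i², with Q = q_i + Σ_{j≠i} q_j.
First-order condition: 111 − 8q_i − Σ_{j≠i} q_j = 0.
In a symmetric equilibrium every mine chooses the same q, so Σ_{j≠i} q_j = 4q. The condition becomes 111 − 12q = 0, giving q = 111/12 = 9.25.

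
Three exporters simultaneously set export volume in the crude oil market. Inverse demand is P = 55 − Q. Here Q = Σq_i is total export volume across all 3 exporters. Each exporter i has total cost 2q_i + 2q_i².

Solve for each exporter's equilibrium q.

A representative exporter's profit is π_i = q_i(55 − Q) − 2q_i − 2q_i², with Q = q_i + Σ_{j≠i} q_j.
First-order condition: 53 − 6q_i − Σ_{j≠i} q_j = 0.
Imposing symmetry (q_j = q for all j) turns Σ_{j≠i} q_j into 2q, so 53 = 8q and q = 6.625.

6.625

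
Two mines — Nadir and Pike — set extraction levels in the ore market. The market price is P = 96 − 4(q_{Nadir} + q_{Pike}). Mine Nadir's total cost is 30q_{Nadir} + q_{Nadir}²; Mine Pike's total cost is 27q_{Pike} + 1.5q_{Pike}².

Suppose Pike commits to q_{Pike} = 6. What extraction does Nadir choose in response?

Mine Nadir's profit: π = q_{Nadir}(96 − 4(q_{Nadir} + q_{Pike})) − 30q_{Nadir} − q_{Nadir}².
∂π/∂q_{Nadir} = 66 − 10q_{Nadir} − 4q_{Pike} = 0, so q_{Nadir} = 6.6 − 0.4q_{Pike}.
At q_{Pike} = 6: q_{Nadir} = 6.6 − 0.4·6 = 4.2.

4.2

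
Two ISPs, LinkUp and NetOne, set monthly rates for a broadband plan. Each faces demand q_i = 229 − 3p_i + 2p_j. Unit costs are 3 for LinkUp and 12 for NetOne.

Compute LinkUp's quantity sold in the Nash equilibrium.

LinkUp's profit: π = (p_{LinkUp} − 3)(229 − 3p_{LinkUp} + 2p_{NetOne}).
∂π/∂p_{LinkUp} = 238 − 6p_{LinkUp} + 2p_{NetOne} = 0 ⇒ p_{LinkUp} = 119/3 + (1/3)p_{NetOne}.
Similarly p_{NetOne} = 265/6 + (1/3)p_{LinkUp}.
Solving the two reaction functions simultaneously: (1 − (1/3)(1/3))p_{LinkUp} = 119/3 + (1/3)·(265/6), so (8/9)p_{LinkUp} = 979/18 and p_{LinkUp} = 61.1875.
Then p_{NetOne} = 265/6 + (1/3)·61.1875 = 64.5625.
q_{LinkUp} = 229 − 3·61.1875 + 2·64.5625 = 174.5625.

174.5625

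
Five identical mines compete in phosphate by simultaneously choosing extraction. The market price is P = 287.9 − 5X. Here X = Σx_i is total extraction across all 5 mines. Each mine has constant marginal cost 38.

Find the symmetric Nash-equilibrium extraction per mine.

8.33

A representative mine's profit is π_i = x_i(287.9 − 5X) − 38x_i, with X = x_i + Σ_{j≠i} x_j.
First-order condition: 249.9 − 10x_i − 5Σ_{j≠i} x_j = 0.
In a symmetric equilibrium every mine chooses the same x, so Σ_{j≠i} x_j = 4x. The condition becomes 249.9 − 30x = 0, giving x = 249.9/30 = 8.33.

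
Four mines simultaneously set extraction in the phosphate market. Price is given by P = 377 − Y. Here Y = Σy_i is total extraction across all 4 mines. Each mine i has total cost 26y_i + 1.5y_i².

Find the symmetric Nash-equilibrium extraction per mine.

A representative mine's profit is π_i = y_i(377 − Y) − 26y_i − 1.5y_i², with Y = y_i + Σ_{j≠i} y_j.
First-order condition: 351 − 5y_i − Σ_{j≠i} y_j = 0.
With identical mines, set every y_j = y: then 351 − 5y − 3y = 0, i.e. y = 351/8 = 43.875.

43.875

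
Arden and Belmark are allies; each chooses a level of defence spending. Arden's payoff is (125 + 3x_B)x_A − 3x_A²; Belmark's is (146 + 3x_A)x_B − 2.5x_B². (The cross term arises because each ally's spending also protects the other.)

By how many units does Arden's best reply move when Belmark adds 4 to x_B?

Expanding Arden's payoff: 125x_A + 3x_Bx_A − 3x_A².
∂π/∂x_A = 125 + 3x_B − 6x_A = 0, so x_A = 125/6 + 0.5x_B.
The reaction-function slope is 0.5, so a 4-unit rise in x_B moves x_A by 0.5 × 4 = 2. Arden's best response rises — the actions are strategic complements.

2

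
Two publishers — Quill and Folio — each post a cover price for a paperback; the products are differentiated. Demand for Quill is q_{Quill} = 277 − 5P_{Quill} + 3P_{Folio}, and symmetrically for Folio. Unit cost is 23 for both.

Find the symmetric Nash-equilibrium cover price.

Quill's profit: π = (P_{Quill} − 23)(277 − 5P_{Quill} + 3P_{Folio}).
∂π/∂P_{Quill} = 392 − 10P_{Quill} + 3P_{Folio} = 0 ⇒ P_{Quill} = 39.2 + 0.3P_{Folio}.
By symmetry P_{Folio} = P_{Quill}; substituting into the reaction function, 0.7P_{Quill} = 39.2 and P_{Quill} = 56.

56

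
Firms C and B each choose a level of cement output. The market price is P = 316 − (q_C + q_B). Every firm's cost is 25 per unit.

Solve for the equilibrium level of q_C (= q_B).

Firm C's profit: π = q_C(316 − (q_C + q_B)) − 25q_C.
∂π/∂q_C = 291 − 2q_C − q_B = 0, so q_C = 145.5 − 0.5q_B.
The game is symmetric, so in equilibrium q_B = q_C: the reaction function gives 1.5q_C = 145.5, hence q_C = 97.

97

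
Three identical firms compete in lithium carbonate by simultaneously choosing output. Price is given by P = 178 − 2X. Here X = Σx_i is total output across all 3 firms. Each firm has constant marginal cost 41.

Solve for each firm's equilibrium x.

A representative firm's profit is π_i = x_i(178 − 2X) − 41x_i, with X = x_i + Σ_{j≠i} x_j.
First-order condition: 137 − 4x_i − 2Σ_{j≠i} x_j = 0.
Imposing symmetry (x_j = x for all j) turns Σ_{j≠i} x_j into 2x, so 137 = 8x and x = 17.125.

17.125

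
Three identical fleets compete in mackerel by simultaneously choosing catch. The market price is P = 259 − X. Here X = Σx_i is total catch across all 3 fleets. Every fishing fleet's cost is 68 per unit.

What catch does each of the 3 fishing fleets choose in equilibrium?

47.75

A representative fishing fleet's profit is π_i = x_i(259 − X) − 68x_i, with X = x_i + Σ_{j≠i} x_j.
First-order condition: 191 − 2x_i − Σ_{j≠i} x_j = 0.
In a symmetric equilibrium every fishing fleet chooses the same x, so Σ_{j≠i} x_j = 2x. The condition becomes 191 − 4x = 0, giving x = 191/4 = 47.75.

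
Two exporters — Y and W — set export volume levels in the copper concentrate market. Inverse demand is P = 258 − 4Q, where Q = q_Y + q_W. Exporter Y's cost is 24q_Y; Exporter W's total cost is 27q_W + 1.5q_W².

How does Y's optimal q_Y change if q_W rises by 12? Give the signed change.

Exporter Y's profit: π = q_Y(258 − 4(q_Y + q_W)) − 24q_Y.
∂π/∂q_Y = 234 − 8q_Y − 4q_W = 0, so q_Y = 29.25 − 0.5q_W.
The reaction-function slope is −0.5, so a 12-unit rise in q_W moves q_Y by −0.5 × 12 = −6. Y's best response falls — the actions are strategic substitutes.

-6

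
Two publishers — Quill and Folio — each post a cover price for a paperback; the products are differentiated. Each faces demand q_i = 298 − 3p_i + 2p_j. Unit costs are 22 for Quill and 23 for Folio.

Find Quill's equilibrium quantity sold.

Quill's profit: π = (p_{Quill} − 22)(298 − 3p_{Quill} + 2p_{Folio}).
∂π/∂p_{Quill} = 364 − 6p_{Quill} + 2p_{Folio} = 0 ⇒ p_{Quill} = 182/3 + (1/3)p_{Folio}.
Similarly p_{Folio} = 367/6 + (1/3)p_{Quill}.
Substituting the second reaction function into the first: p_{Quill} = 182/3 + (1/3)(367/6 + (1/3)p_{Quill}), which gives (8/9)p_{Quill} = 1459/18 ⇒ p_{Quill} = 91.1875.
Then p_{Folio} = 367/6 + (1/3)·91.1875 = 91.5625.
q_{Quill} = 298 − 3·91.1875 + 2·91.5625 = 207.5625.

207.5625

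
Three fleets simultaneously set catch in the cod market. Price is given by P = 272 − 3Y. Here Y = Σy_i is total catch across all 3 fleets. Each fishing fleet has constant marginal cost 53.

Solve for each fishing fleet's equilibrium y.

18.25

A representative fishing fleet's profit is π_i = y_i(272 − 3Y) − 53y_i, with Y = y_i + Σ_{j≠i} y_j.
First-order condition: 219 − 6y_i − 3Σ_{j≠i} y_j = 0.
Imposing symmetry (y_j = y for all j) turns Σ_{j≠i} y_j into 2y, so 219 = 12y and y = 18.25.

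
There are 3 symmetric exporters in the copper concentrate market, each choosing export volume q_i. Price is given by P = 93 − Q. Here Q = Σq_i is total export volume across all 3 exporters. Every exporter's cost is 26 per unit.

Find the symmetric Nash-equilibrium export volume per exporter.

A representative exporter's profit is π_i = q_i(93 − Q) − 26q_i, with Q = q_i + Σ_{j≠i} q_j.
First-order condition: 67 − 2q_i − Σ_{j≠i} q_j = 0.
Imposing symmetry (q_j = q for all j) turns Σ_{j≠i} q_j into 2q, so 67 = 4q and q = 16.75.

16.75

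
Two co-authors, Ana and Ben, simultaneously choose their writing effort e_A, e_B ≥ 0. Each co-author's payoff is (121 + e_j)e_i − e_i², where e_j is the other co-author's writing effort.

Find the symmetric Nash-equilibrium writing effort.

Ana's payoff is (121 + e_B)e_A − e_A².
∂π/∂e_A = 121 + e_B − 2e_A = 0, so e_A = 60.5 + 0.5e_B.
The game is symmetric, so in equilibrium e_B = e_A: the reaction function gives 0.5e_A = 60.5, hence e_A = 121.

121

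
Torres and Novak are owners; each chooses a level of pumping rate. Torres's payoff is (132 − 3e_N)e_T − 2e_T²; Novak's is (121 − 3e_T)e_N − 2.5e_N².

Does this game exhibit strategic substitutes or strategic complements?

strategic substitutes

Expanding Torres's payoff: 132e_T − 3e_Ne_T − 2e_T².
∂π/∂e_T = 132 − 3e_N − 4e_T = 0, so e_T = 33 − 0.75e_N.
The best-response slope de_T/de_N = −0.75 < 0: the reaction function is downward-sloping, so the choices are strategic substitutes.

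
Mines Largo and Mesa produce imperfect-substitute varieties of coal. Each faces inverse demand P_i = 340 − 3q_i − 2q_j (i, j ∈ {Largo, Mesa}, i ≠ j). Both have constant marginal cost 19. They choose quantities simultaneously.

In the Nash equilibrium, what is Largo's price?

139.375

Mine Largo's profit: π = q_{Largo}(340 − 3q_{Largo} − 2q_{Mesa}) − 19q_{Largo}.
∂π/∂q_{Largo} = 321 − 6q_{Largo} − 2q_{Mesa} = 0 ⇒ q_{Largo} = 53.5 − (1/3)q_{Mesa}.
Setting q_{Largo} = q_{Mesa} in the reaction function: q_{Largo} = 53.5 − (1/3)q_{Largo}, so q_{Largo} = 53.5 / (4/3) = 40.125.
P_{Largo} = 340 − 3·40.125 − 2·40.125 = 139.375.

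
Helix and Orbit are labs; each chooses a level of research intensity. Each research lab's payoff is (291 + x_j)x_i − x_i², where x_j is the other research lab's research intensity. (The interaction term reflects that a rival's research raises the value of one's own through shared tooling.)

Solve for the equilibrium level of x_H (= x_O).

291

Helix's payoff is (291 + x_O)x_H − x_H².
∂π/∂x_H = 291 + x_O − 2x_H = 0, so x_H = 145.5 + 0.5x_O.
By symmetry x_O = x_H; substituting into the reaction function, 0.5x_H = 145.5 and x_H = 291.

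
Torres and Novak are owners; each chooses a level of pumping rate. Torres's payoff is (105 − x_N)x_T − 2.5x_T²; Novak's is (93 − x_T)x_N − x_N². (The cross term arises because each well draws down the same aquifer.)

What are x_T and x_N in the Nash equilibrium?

Expanding Torres's payoff: 105x_T − x_Nx_T − 2.5x_T².
∂π/∂x_T = 105 − x_N − 5x_T = 0, so x_T = 21 − 0.2x_N.
Likewise for Novak: x_N = 46.5 − 0.5x_T.
Substituting the second reaction function into the first: x_T = 21 − 0.2(46.5 − 0.5x_T), which gives 0.9x_T = 11.7 ⇒ x_T = 13.
Then x_N = 46.5 − 0.5·13 = 40.

13, 40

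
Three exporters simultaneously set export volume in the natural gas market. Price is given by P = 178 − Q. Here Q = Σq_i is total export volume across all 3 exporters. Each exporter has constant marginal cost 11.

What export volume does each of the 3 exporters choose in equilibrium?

A representative exporter's profit is π_i = q_i(178 − Q) − 11q_i, with Q = q_i + Σ_{j≠i} q_j.
First-order condition: 167 − 2q_i − Σ_{j≠i} q_j = 0.
With identical exporters, set every q_j = q: then 167 − 2q − 2q = 0, i.e. q = 167/4 = 41.75.

41.75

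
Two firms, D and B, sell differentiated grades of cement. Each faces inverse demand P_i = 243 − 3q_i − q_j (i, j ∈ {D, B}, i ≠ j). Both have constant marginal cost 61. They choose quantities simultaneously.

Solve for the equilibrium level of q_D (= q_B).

26

Firm D's profit: π = q_D(243 − 3q_D − q_B) − 61q_D.
∂π/∂q_D = 182 − 6q_D − q_B = 0 ⇒ q_D = 91/3 − (1/6)q_B.
Setting q_D = q_B in the reaction function: q_D = 91/3 − (1/6)q_D, so q_D = (91/3) / (7/6) = 26.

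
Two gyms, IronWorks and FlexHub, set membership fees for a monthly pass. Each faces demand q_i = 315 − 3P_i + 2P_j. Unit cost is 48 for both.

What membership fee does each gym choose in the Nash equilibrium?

114.75

IronWorks's profit: π = (P_{IronWorks} − 48)(315 − 3P_{IronWorks} + 2P_{FlexHub}).
∂π/∂P_{IronWorks} = 459 − 6P_{IronWorks} + 2P_{FlexHub} = 0 ⇒ P_{IronWorks} = 76.5 + (1/3)P_{FlexHub}.
By symmetry P_{FlexHub} = P_{IronWorks}; substituting into the reaction function, (2/3)P_{IronWorks} = 76.5 and P_{IronWorks} = 114.75.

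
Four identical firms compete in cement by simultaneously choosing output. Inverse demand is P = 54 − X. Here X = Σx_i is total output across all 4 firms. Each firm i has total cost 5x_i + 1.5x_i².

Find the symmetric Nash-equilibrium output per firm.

A representative firm's profit is π_i = x_i(54 − X) − 5x_i − 1.5x_i², with X = x_i + Σ_{j≠i} x_j.
First-order condition: 49 − 5x_i − Σ_{j≠i} x_j = 0.
With identical firms, set every x_j = x: then 49 − 5x − 3x = 0, i.e. x = 49/8 = 6.125.

6.125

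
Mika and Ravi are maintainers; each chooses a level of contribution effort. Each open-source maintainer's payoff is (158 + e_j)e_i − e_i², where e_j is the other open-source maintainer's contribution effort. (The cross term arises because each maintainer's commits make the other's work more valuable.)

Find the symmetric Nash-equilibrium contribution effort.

158

Mika's payoff is (158 + e_R)e_M − e_M².
∂π/∂e_M = 158 + e_R − 2e_M = 0, so e_M = 79 + 0.5e_R.
The game is symmetric, so in equilibrium e_R = e_M: the reaction function gives 0.5e_M = 79, hence e_M = 158.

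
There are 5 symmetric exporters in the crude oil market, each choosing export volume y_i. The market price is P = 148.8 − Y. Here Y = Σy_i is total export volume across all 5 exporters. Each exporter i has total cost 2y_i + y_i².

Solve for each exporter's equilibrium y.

A representative exporter's profit is π_i = y_i(148.8 − Y) − 2y_i − y_i², with Y = y_i + Σ_{j≠i} y_j.
First-order condition: 146.8 − 4y_i − Σ_{j≠i} y_j = 0.
With identical exporters, set every y_j = y: then 146.8 − 4y − 4y = 0, i.e. y = 146.8/8 = 18.35.

18.35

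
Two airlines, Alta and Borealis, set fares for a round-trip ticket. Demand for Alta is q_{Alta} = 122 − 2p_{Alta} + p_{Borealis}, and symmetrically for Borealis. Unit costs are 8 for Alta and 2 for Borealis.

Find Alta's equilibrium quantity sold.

Alta's profit: π = (p_{Alta} − 8)(122 − 2p_{Alta} + p_{Borealis}).
∂π/∂p_{Alta} = 138 − 4p_{Alta} + p_{Borealis} = 0 ⇒ p_{Alta} = 34.5 + 0.25p_{Borealis}.
Similarly p_{Borealis} = 31.5 + 0.25p_{Alta}.
Solving the two reaction functions simultaneously: (1 − (0.25)(0.25))p_{Alta} = 34.5 + 0.25·31.5, so 0.9375p_{Alta} = 42.375 and p_{Alta} = 45.2.
Then p_{Borealis} = 31.5 + 0.25·45.2 = 42.8.
q_{Alta} = 122 − 2·45.2 + 42.8 = 74.4.

74.4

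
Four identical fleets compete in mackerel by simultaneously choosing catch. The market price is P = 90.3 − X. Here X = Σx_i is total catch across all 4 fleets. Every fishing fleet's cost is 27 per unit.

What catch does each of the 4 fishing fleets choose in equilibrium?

A representative fishing fleet's profit is π_i = x_i(90.3 − X) − 27x_i, with X = x_i + Σ_{j≠i} x_j.
First-order condition: 63.3 − 2x_i − Σ_{j≠i} x_j = 0.
In a symmetric equilibrium every fishing fleet chooses the same x, so Σ_{j≠i} x_j = 3x. The condition becomes 63.3 − 5x = 0, giving x = 63.3/5 = 12.66.

12.66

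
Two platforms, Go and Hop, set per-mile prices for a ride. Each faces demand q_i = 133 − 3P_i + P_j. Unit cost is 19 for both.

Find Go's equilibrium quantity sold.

57

Go's profit: π = (P_{Go} − 19)(133 − 3P_{Go} + P_{Hop}).
∂π/∂P_{Go} = 190 − 6P_{Go} + P_{Hop} = 0 ⇒ P_{Go} = 95/3 + (1/6)P_{Hop}.
Setting P_{Go} = P_{Hop} in the reaction function: P_{Go} = 95/3 + (1/6)P_{Go}, so P_{Go} = (95/3) / (5/6) = 38.
q_{Go} = 133 − 3·38 + 38 = 57.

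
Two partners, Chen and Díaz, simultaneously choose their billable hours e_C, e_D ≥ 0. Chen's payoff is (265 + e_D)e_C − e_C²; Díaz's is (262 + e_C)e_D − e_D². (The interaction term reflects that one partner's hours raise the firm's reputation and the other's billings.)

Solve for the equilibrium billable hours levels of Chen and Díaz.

Expanding Chen's payoff: 265e_C + e_De_C − e_C².
∂π/∂e_C = 265 + e_D − 2e_C = 0, so e_C = 132.5 + 0.5e_D.
Likewise for Díaz: e_D = 131 + 0.5e_C.
Substituting the second reaction function into the first: e_C = 132.5 + 0.5(131 + 0.5e_C), which gives 0.75e_C = 198 ⇒ e_C = 264.
Then e_D = 131 + 0.5·264 = 263.

264, 263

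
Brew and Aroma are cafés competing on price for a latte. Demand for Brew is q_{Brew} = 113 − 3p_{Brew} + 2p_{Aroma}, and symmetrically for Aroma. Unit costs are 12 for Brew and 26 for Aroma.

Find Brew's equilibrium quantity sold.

Brew's profit: π = (p_{Brew} − 12)(113 − 3p_{Brew} + 2p_{Aroma}).
∂π/∂p_{Brew} = 149 − 6p_{Brew} + 2p_{Aroma} = 0 ⇒ p_{Brew} = 149/6 + (1/3)p_{Aroma}.
Similarly p_{Aroma} = 191/6 + (1/3)p_{Brew}.
Substituting the second reaction function into the first: p_{Brew} = 149/6 + (1/3)(191/6 + (1/3)p_{Brew}), which gives (8/9)p_{Brew} = 319/9 ⇒ p_{Brew} = 39.875.
Then p_{Aroma} = 191/6 + (1/3)·39.875 = 45.125.
q_{Brew} = 113 − 3·39.875 + 2·45.125 = 83.625.

83.625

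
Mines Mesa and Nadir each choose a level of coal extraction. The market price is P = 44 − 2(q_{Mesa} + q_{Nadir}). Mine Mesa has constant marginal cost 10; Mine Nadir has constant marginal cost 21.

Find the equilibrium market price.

25

Mine Mesa's profit: π = q_{Mesa}(44 − 2(q_{Mesa} + q_{Nadir})) − 10q_{Mesa}.
∂π/∂q_{Mesa} = 34 − 4q_{Mesa} − 2q_{Nadir} = 0, so q_{Mesa} = 8.5 − 0.5q_{Nadir}.
By the same steps for Nadir: q_{Nadir} = 5.75 − 0.5q_{Mesa}.
Solving the two reaction functions simultaneously: (1 − (−0.5)(−0.5))q_{Mesa} = 8.5 − 0.5·5.75, so 0.75q_{Mesa} = 5.625 and q_{Mesa} = 7.5.
Then q_{Nadir} = 5.75 − 0.5·7.5 = 2.
Equilibrium price: P = 44 − 2·9.5 = 25.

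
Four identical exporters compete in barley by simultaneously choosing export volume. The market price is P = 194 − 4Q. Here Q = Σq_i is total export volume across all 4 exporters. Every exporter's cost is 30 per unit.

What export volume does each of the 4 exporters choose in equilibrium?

A representative exporter's profit is π_i = q_i(194 − 4Q) − 30q_i, with Q = q_i + Σ_{j≠i} q_j.
First-order condition: 164 − 8q_i − 4Σ_{j≠i} q_j = 0.
With identical exporters, set every q_j = q: then 164 − 8q − 12q = 0, i.e. q = 164/20 = 8.2.

8.2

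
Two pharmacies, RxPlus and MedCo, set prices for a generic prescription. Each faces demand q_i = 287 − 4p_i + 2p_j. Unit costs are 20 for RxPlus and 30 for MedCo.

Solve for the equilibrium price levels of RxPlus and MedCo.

RxPlus's profit: π = (p_{RxPlus} − 20)(287 − 4p_{RxPlus} + 2p_{MedCo}).
∂π/∂p_{RxPlus} = 367 − 8p_{RxPlus} + 2p_{MedCo} = 0 ⇒ p_{RxPlus} = 45.875 + 0.25p_{MedCo}.
Similarly p_{MedCo} = 50.875 + 0.25p_{RxPlus}.
Solving the two reaction functions simultaneously: (1 − (0.25)(0.25))p_{RxPlus} = 45.875 + 0.25·50.875, so 0.9375p_{RxPlus} = 1875/32 and p_{RxPlus} = 62.5.
Then p_{MedCo} = 50.875 + 0.25·62.5 = 66.5.

62.5, 66.5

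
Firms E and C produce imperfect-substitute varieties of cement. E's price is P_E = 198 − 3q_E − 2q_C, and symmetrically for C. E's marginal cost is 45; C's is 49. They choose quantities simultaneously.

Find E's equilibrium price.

103.125

Firm E's profit: π = q_E(198 − 3q_E − 2q_C) − 45q_E.
∂π/∂q_E = 153 − 6q_E − 2q_C = 0 ⇒ q_E = 25.5 − (1/3)q_C.
Similarly q_C = 149/6 − (1/3)q_E.
Substituting the second reaction function into the first: q_E = 25.5 − (1/3)(149/6 − (1/3)q_E), which gives (8/9)q_E = 155/9 ⇒ q_E = 19.375.
Then q_C = 149/6 − (1/3)·19.375 = 18.375.
P_E = 198 − 3·19.375 − 2·18.375 = 103.125.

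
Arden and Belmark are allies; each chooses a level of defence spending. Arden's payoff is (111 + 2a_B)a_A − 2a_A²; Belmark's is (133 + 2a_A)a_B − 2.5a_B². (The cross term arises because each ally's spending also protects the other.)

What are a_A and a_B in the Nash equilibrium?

51.3125, 47.125

Expanding Arden's payoff: 111a_A + 2a_Ba_A − 2a_A².
∂π/∂a_A = 111 + 2a_B − 4a_A = 0, so a_A = 27.75 + 0.5a_B.
Likewise for Belmark: a_B = 26.6 + 0.4a_A.
Plugging a_B into Arden's best response: a_A = 27.75 + 0.5(26.6 + 0.4a_A) ⇒ 0.8a_A = 41.05, so a_A = 51.3125.
Then a_B = 26.6 + 0.4·51.3125 = 47.125.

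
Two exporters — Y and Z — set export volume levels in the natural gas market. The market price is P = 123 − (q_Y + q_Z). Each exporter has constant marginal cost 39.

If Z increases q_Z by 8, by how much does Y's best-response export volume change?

Exporter Y's profit: π = q_Y(123 − (q_Y + q_Z)) − 39q_Y.
∂π/∂q_Y = 84 − 2q_Y − q_Z = 0, so q_Y = 42 − 0.5q_Z.
The reaction-function slope is −0.5, so an 8-unit rise in q_Z moves q_Y by −0.5 × 8 = −4. Y's best response falls — the actions are strategic substitutes.

-4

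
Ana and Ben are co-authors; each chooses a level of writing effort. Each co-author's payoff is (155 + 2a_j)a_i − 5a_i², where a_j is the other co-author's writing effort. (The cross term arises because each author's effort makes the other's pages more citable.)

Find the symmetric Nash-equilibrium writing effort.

19.375

Ana's payoff is (155 + 2a_B)a_A − 5a_A².
∂π/∂a_A = 155 + 2a_B − 10a_A = 0, so a_A = 15.5 + 0.2a_B.
By symmetry a_B = a_A; substituting into the reaction function, 0.8a_A = 15.5 and a_A = 19.375.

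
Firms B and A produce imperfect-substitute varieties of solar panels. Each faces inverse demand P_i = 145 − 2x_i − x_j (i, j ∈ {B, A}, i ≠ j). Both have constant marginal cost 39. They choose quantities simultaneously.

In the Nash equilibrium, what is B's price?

81.4

Firm B's profit: π = x_B(145 − 2x_B − x_A) − 39x_B.
∂π/∂x_B = 106 − 4x_B − x_A = 0 ⇒ x_B = 26.5 − 0.25x_A.
Setting x_B = x_A in the reaction function: x_B = 26.5 − 0.25x_B, so x_B = 26.5 / 1.25 = 21.2.
P_B = 145 − 2·21.2 − 21.2 = 81.4.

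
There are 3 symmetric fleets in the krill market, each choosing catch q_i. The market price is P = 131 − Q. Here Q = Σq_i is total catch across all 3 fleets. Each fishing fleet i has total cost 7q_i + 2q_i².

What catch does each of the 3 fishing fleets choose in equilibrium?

15.5

A representative fishing fleet's profit is π_i = q_i(131 − Q) − 7q_i − 2q_i², with Q = q_i + Σ_{j≠i} q_j.
First-order condition: 124 − 6q_i − Σ_{j≠i} q_j = 0.
In a symmetric equilibrium every fishing fleet chooses the same q, so Σ_{j≠i} q_j = 2q. The condition becomes 124 − 8q = 0, giving q = 124/8 = 15.5.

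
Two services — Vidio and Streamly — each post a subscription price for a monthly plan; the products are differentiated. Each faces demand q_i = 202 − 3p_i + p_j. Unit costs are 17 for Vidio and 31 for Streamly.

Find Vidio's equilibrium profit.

3633.12

Vidio's profit: π = (p_{Vidio} − 17)(202 − 3p_{Vidio} + p_{Streamly}).
∂π/∂p_{Vidio} = 253 − 6p_{Vidio} + p_{Streamly} = 0 ⇒ p_{Vidio} = 253/6 + (1/6)p_{Streamly}.
Similarly p_{Streamly} = 295/6 + (1/6)p_{Vidio}.
Solving the two reaction functions simultaneously: (1 − (1/6)(1/6))p_{Vidio} = 253/6 + (1/6)·(295/6), so (35/36)p_{Vidio} = 1813/36 and p_{Vidio} = 51.8.
Then p_{Streamly} = 295/6 + (1/6)·51.8 = 57.8.
q_{Vidio} = 202 − 3·51.8 + 57.8 = 104.4.
Profit = (51.8 − 17)·104.4 = 3633.12.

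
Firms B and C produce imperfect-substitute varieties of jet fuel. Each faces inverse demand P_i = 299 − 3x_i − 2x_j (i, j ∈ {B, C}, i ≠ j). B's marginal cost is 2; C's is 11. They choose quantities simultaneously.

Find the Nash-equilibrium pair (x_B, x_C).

Firm B's profit: π = x_B(299 − 3x_B − 2x_C) − 2x_B.
∂π/∂x_B = 297 − 6x_B − 2x_C = 0 ⇒ x_B = 49.5 − (1/3)x_C.
Similarly x_C = 48 − (1/3)x_B.
Substituting the second reaction function into the first: x_B = 49.5 − (1/3)(48 − (1/3)x_B), which gives (8/9)x_B = 33.5 ⇒ x_B = 37.6875.
Then x_C = 48 − (1/3)·37.6875 = 35.4375.

37.6875, 35.4375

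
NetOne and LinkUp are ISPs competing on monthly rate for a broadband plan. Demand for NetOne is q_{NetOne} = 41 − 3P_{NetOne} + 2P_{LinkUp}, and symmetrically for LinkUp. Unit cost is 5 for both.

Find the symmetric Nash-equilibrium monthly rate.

14

NetOne's profit: π = (P_{NetOne} − 5)(41 − 3P_{NetOne} + 2P_{LinkUp}).
∂π/∂P_{NetOne} = 56 − 6P_{NetOne} + 2P_{LinkUp} = 0 ⇒ P_{NetOne} = 28/3 + (1/3)P_{LinkUp}.
Setting P_{NetOne} = P_{LinkUp} in the reaction function: P_{NetOne} = 28/3 + (1/3)P_{NetOne}, so P_{NetOne} = (28/3) / (2/3) = 14.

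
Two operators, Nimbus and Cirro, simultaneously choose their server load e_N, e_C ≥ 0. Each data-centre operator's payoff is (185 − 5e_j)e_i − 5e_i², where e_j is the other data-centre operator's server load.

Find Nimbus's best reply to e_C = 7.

15

Nimbus's payoff is (185 − 5e_C)e_N − 5e_N².
∂π/∂e_N = 185 − 5e_C − 10e_N = 0, so e_N = 18.5 − 0.5e_C.
At e_C = 7: e_N = 18.5 − 0.5·7 = 15.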